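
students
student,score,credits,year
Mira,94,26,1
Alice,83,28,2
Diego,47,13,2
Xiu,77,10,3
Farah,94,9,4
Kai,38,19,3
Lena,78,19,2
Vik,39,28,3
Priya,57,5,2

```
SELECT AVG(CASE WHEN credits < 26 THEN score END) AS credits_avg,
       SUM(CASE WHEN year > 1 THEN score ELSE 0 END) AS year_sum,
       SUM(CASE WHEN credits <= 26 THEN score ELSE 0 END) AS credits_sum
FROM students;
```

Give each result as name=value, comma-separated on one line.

credits_avg=65.1666666667, year_sum=513, credits_sum=485

[credits_avg: credits < 26]
student=Mira: ✗
student=Alice: ✗
student=Diego: ✓ → 47
student=Xiu: ✓ → 77
student=Farah: ✓ → 94
student=Kai: ✓ → 38
student=Lena: ✓ → 78
student=Vik: ✗
student=Priya: ✓ → 57
credits_avg = (47 + 77 + 94 + 38 + 78 + 57) / 6 = 65.1666666667
—
[year_sum: year > 1]
student=Mira: ✗
student=Alice: ✓ → 83
student=Diego: ✓ → 47
student=Xiu: ✓ → 77
student=Farah: ✓ → 94
student=Kai: ✓ → 38
student=Lena: ✓ → 78
student=Vik: ✓ → 39
student=Priya: ✓ → 57
year_sum = 83 + 47 + 77 + 94 + 38 + 78 + 39 + 57 = 513
—
[credits_sum: credits <= 26]
student=Mira: ✓ → 94
student=Alice: ✗
student=Diego: ✓ → 47
student=Xiu: ✓ → 77
student=Farah: ✓ → 94
student=Kai: ✓ → 38
student=Lena: ✓ → 78
student=Vik: ✗
student=Priya: ✓ → 57
credits_sum = 94 + 47 + 77 + 94 + 38 + 78 + 57 = 485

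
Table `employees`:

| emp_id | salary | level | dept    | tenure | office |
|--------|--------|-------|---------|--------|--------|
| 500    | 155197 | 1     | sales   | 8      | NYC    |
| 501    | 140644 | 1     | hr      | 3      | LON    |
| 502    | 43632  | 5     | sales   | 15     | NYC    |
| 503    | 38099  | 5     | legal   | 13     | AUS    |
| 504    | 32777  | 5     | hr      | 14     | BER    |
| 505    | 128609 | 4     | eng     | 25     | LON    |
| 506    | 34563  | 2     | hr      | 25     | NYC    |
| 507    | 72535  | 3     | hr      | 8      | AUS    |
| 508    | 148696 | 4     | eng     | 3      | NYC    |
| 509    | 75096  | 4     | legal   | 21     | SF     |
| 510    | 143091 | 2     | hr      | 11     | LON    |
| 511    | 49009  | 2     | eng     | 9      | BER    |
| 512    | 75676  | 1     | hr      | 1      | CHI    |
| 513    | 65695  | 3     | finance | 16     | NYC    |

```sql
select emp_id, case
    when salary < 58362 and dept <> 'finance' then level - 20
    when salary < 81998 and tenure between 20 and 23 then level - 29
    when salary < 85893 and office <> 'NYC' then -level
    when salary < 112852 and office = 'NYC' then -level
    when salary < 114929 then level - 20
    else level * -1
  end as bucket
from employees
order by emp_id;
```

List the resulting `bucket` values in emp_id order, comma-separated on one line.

-1, -1, -15, -15, -15, -4, -18, -3, -4, -25, -2, -18, -1, -3

emp_id=500: ELSE → -1
emp_id=501: ELSE → -1
emp_id=502: salary < 58362 and dept <> 'finance' → -15
emp_id=503: salary < 58362 and dept <> 'finance' → -15
emp_id=504: salary < 58362 and dept <> 'finance' → -15
emp_id=505: ELSE → -4
emp_id=506: salary < 58362 and dept <> 'finance' → -18
emp_id=507: salary < 85893 and office <> 'NYC' → -3
emp_id=508: ELSE → -4
emp_id=509: salary < 81998 and tenure between 20 and 23 → -25
emp_id=510: ELSE → -2
emp_id=511: salary < 58362 and dept <> 'finance' → -18
emp_id=512: salary < 85893 and office <> 'NYC' → -1
emp_id=513: salary < 112852 and office = 'NYC' → -3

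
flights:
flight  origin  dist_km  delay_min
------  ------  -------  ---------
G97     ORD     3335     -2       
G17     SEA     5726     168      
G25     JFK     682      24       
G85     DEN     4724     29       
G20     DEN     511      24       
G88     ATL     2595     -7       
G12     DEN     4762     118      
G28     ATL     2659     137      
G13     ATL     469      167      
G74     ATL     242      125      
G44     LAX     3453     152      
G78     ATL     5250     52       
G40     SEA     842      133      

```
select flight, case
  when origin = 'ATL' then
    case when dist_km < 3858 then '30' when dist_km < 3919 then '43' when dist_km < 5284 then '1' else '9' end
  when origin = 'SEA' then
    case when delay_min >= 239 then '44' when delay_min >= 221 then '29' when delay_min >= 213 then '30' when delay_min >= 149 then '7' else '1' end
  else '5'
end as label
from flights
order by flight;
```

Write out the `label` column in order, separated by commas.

5, 30, 7, 5, 5, 30, 1, 5, 30, 1, 5, 30, 5

flight=G12: origin='DEN' → outer ELSE → 5
flight=G13: origin='ATL' → inner[dist_km < 3858] → 30
flight=G17: origin='SEA' → inner[delay_min >= 149] → 7
flight=G20: origin='DEN' → outer ELSE → 5
flight=G25: origin='JFK' → outer ELSE → 5
flight=G28: origin='ATL' → inner[dist_km < 3858] → 30
flight=G40: origin='SEA' → inner[ELSE] → 1
flight=G44: origin='LAX' → outer ELSE → 5
flight=G74: origin='ATL' → inner[dist_km < 3858] → 30
flight=G78: origin='ATL' → inner[dist_km < 5284] → 1
flight=G85: origin='DEN' → outer ELSE → 5
flight=G88: origin='ATL' → inner[dist_km < 3858] → 30
flight=G97: origin='ORD' → outer ELSE → 5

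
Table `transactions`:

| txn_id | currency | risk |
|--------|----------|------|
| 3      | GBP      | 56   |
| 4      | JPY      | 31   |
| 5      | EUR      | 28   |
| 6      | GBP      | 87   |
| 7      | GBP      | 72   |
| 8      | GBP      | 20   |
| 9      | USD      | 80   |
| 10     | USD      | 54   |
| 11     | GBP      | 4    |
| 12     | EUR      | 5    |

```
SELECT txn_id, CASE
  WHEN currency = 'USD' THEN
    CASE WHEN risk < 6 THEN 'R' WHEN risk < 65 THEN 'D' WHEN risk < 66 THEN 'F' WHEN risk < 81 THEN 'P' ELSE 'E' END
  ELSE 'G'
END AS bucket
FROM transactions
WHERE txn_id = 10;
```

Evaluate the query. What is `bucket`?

D

txn_id = 10: currency=USD, risk=54.
currency='USD' → inner[risk < 65] → D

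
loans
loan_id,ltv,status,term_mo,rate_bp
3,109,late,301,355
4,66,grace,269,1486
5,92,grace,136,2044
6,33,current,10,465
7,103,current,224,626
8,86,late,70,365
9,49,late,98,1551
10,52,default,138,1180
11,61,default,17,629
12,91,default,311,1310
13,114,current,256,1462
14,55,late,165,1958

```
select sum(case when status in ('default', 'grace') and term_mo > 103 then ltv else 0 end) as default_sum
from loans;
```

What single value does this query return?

301

loan_id=3: ✗
loan_id=4: ✓ → 66
loan_id=5: ✓ → 92
loan_id=6: ✗
loan_id=7: ✗
loan_id=8: ✗
loan_id=9: ✗
loan_id=10: ✓ → 52
loan_id=11: ✗
loan_id=12: ✓ → 91
loan_id=13: ✗
loan_id=14: ✗
default_sum = 66 + 92 + 52 + 91 = 301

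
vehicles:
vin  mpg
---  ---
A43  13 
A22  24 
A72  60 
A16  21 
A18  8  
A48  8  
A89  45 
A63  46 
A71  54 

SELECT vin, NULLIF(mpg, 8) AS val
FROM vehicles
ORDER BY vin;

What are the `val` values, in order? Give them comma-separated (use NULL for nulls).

vin=A16: mpg=21 vs 8: differ → 21
vin=A18: mpg=8 vs 8: equal → NULL
vin=A22: mpg=24 vs 8: differ → 24
vin=A43: mpg=13 vs 8: differ → 13
vin=A48: mpg=8 vs 8: equal → NULL
vin=A63: mpg=46 vs 8: differ → 46
vin=A71: mpg=54 vs 8: differ → 54
vin=A72: mpg=60 vs 8: differ → 60
vin=A89: mpg=45 vs 8: differ → 45

21, NULL, 24, 13, NULL, 46, 54, 60, 45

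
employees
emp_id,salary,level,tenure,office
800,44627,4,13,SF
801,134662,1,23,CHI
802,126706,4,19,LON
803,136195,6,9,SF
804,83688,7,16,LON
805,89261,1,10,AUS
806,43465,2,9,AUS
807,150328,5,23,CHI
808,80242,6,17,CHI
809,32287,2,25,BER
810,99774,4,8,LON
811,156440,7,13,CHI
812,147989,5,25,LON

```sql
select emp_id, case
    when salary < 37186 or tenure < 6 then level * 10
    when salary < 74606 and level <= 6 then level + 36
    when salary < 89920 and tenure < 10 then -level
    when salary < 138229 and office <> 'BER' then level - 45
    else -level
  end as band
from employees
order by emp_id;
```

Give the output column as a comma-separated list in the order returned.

40, -44, -41, -39, -38, -44, 38, -5, -39, 20, -41, -7, -5

emp_id=800: salary < 74606 and level <= 6 → 40
emp_id=801: salary < 138229 and office <> 'BER' → -44
emp_id=802: salary < 138229 and office <> 'BER' → -41
emp_id=803: salary < 138229 and office <> 'BER' → -39
emp_id=804: salary < 138229 and office <> 'BER' → -38
emp_id=805: salary < 138229 and office <> 'BER' → -44
emp_id=806: salary < 74606 and level <= 6 → 38
emp_id=807: ELSE → -5
emp_id=808: salary < 138229 and office <> 'BER' → -39
emp_id=809: salary < 37186 or tenure < 6 → 20
emp_id=810: salary < 138229 and office <> 'BER' → -41
emp_id=811: ELSE → -7
emp_id=812: ELSE → -5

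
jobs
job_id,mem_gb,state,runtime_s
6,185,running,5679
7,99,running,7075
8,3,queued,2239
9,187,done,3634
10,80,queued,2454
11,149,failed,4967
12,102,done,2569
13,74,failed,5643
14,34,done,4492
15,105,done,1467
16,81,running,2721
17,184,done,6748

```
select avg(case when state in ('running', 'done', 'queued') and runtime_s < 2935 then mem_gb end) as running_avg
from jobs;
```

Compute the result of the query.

74.2

job_id=6: ✗
job_id=7: ✗
job_id=8: ✓ → 3
job_id=9: ✗
job_id=10: ✓ → 80
job_id=11: ✗
job_id=12: ✓ → 102
job_id=13: ✗
job_id=14: ✗
job_id=15: ✓ → 105
job_id=16: ✓ → 81
job_id=17: ✗
running_avg = (3 + 80 + 102 + 105 + 81) / 5 = 74.2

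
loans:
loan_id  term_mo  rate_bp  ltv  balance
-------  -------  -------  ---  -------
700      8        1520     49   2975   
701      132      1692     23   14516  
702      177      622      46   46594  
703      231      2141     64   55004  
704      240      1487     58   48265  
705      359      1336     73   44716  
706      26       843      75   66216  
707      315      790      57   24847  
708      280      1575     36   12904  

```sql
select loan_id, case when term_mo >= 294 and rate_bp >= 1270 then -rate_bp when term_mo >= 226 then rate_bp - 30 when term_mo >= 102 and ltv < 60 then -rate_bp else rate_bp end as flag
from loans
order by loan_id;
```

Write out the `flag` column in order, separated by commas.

1520, -1692, -622, 2111, 1457, -1336, 843, 760, 1545

loan_id=700: ELSE → 1520
loan_id=701: term_mo >= 102 and ltv < 60 → -1692
loan_id=702: term_mo >= 102 and ltv < 60 → -622
loan_id=703: term_mo >= 226 → 2111
loan_id=704: term_mo >= 226 → 1457
loan_id=705: term_mo >= 294 and rate_bp >= 1270 → -1336
loan_id=706: ELSE → 843
loan_id=707: term_mo >= 226 → 760
loan_id=708: term_mo >= 226 → 1545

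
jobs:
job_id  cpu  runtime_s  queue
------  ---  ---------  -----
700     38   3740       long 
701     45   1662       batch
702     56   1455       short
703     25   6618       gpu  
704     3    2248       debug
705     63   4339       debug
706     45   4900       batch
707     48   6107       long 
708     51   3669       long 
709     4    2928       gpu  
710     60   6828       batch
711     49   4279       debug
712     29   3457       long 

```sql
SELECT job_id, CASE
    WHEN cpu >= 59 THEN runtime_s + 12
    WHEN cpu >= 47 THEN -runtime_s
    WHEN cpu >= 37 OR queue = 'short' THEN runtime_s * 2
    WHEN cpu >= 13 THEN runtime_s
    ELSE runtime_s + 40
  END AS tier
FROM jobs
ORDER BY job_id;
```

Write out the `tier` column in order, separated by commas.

job_id=700: cpu >= 37 OR queue = 'short' → 7480
job_id=701: cpu >= 37 OR queue = 'short' → 3324
job_id=702: cpu >= 47 → -1455
job_id=703: cpu >= 13 → 6618
job_id=704: ELSE → 2288
job_id=705: cpu >= 59 → 4351
job_id=706: cpu >= 37 OR queue = 'short' → 9800
job_id=707: cpu >= 47 → -6107
job_id=708: cpu >= 47 → -3669
job_id=709: ELSE → 2968
job_id=710: cpu >= 59 → 6840
job_id=711: cpu >= 47 → -4279
job_id=712: cpu >= 13 → 3457

7480, 3324, -1455, 6618, 2288, 4351, 9800, -6107, -3669, 2968, 6840, -4279, 3457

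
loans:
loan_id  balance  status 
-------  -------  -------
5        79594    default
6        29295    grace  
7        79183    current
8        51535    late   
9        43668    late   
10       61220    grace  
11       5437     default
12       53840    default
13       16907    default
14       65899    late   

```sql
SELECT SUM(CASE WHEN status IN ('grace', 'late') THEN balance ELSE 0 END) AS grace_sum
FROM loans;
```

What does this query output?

251617

loan_id=5: ✗
loan_id=6: ✓ → 29295
loan_id=7: ✗
loan_id=8: ✓ → 51535
loan_id=9: ✓ → 43668
loan_id=10: ✓ → 61220
loan_id=11: ✗
loan_id=12: ✗
loan_id=13: ✗
loan_id=14: ✓ → 65899
grace_sum = 29295 + 51535 + 43668 + 61220 + 65899 = 251617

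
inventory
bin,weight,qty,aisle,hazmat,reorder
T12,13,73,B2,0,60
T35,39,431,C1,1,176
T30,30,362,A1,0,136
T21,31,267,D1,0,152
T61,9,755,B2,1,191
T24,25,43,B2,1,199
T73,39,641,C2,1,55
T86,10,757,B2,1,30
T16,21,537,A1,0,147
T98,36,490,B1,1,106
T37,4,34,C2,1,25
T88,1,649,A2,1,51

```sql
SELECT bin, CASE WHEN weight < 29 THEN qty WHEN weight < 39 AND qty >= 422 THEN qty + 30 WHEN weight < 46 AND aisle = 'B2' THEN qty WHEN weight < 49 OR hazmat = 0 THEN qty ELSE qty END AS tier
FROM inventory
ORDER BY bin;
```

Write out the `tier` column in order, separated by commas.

73, 537, 267, 43, 362, 431, 34, 755, 641, 757, 649, 520

bin=T12: weight < 29 → 73
bin=T16: weight < 29 → 537
bin=T21: weight < 49 OR hazmat = 0 → 267
bin=T24: weight < 29 → 43
bin=T30: weight < 49 OR hazmat = 0 → 362
bin=T35: weight < 49 OR hazmat = 0 → 431
bin=T37: weight < 29 → 34
bin=T61: weight < 29 → 755
bin=T73: weight < 49 OR hazmat = 0 → 641
bin=T86: weight < 29 → 757
bin=T88: weight < 29 → 649
bin=T98: weight < 39 AND qty >= 422 → 520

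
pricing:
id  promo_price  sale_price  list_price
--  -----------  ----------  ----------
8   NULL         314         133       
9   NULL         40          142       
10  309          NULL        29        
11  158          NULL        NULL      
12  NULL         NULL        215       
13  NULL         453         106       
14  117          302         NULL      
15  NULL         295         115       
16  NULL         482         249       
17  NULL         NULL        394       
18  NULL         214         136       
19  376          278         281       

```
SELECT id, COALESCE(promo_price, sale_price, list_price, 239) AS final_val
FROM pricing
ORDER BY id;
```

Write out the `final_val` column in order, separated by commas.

id=8: promo_price=NULL, sale_price=314 → 314
id=9: promo_price=NULL, sale_price=40 → 40
id=10: promo_price=309 → 309
id=11: promo_price=158 → 158
id=12: promo_price=NULL, sale_price=NULL, list_price=215 → 215
id=13: promo_price=NULL, sale_price=453 → 453
id=14: promo_price=117 → 117
id=15: promo_price=NULL, sale_price=295 → 295
id=16: promo_price=NULL, sale_price=482 → 482
id=17: promo_price=NULL, sale_price=NULL, list_price=394 → 394
id=18: promo_price=NULL, sale_price=214 → 214
id=19: promo_price=376 → 376

314, 40, 309, 158, 215, 453, 117, 295, 482, 394, 214, 376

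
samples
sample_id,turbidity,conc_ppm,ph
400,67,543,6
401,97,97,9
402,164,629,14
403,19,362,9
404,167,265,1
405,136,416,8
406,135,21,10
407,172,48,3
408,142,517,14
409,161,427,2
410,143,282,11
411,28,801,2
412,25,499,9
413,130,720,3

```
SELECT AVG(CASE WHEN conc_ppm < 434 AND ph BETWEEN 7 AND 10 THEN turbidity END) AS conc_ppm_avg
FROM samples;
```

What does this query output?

sample_id=400: ✗
sample_id=401: ✓ → 97
sample_id=402: ✗
sample_id=403: ✓ → 19
sample_id=404: ✗
sample_id=405: ✓ → 136
sample_id=406: ✓ → 135
sample_id=407: ✗
sample_id=408: ✗
sample_id=409: ✗
sample_id=410: ✗
sample_id=411: ✗
sample_id=412: ✗
sample_id=413: ✗
conc_ppm_avg = (97 + 19 + 136 + 135) / 4 = 96.75

96.75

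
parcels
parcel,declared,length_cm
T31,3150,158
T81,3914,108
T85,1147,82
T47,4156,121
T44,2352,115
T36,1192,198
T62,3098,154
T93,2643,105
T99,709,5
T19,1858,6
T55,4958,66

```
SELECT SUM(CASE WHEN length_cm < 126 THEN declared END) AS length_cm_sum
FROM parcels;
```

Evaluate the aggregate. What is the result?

parcel=T31: ✗
parcel=T81: ✓ → 3914
parcel=T85: ✓ → 1147
parcel=T47: ✓ → 4156
parcel=T44: ✓ → 2352
parcel=T36: ✗
parcel=T62: ✗
parcel=T93: ✓ → 2643
parcel=T99: ✓ → 709
parcel=T19: ✓ → 1858
parcel=T55: ✓ → 4958
length_cm_sum = 3914 + 1147 + 4156 + 2352 + 2643 + 709 + 1858 + 4958 = 21737

21737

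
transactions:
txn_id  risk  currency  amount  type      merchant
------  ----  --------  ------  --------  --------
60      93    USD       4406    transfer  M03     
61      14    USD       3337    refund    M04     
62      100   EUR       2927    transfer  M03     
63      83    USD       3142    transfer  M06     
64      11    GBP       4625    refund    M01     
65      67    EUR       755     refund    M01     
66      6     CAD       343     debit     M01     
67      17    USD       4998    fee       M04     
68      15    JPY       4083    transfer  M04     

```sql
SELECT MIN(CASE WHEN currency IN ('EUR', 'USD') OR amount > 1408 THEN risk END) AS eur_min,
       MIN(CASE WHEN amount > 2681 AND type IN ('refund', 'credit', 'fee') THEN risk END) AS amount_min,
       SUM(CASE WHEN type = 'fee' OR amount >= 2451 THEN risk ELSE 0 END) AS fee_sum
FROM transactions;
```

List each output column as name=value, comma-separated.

[eur_min: currency IN ('EUR', 'USD') OR amount > 1408]
txn_id=60: ✓ → 93
txn_id=61: ✓ → 14
txn_id=62: ✓ → 100
txn_id=63: ✓ → 83
txn_id=64: ✓ → 11
txn_id=65: ✓ → 67
txn_id=66: ✗
txn_id=67: ✓ → 17
txn_id=68: ✓ → 15
eur_min = MIN(93, 14, 100, 83, 11, 67, 17, 15) = 11
—
[amount_min: amount > 2681 AND type IN ('refund', 'credit', 'fee')]
txn_id=60: ✗
txn_id=61: ✓ → 14
txn_id=62: ✗
txn_id=63: ✗
txn_id=64: ✓ → 11
txn_id=65: ✗
txn_id=66: ✗
txn_id=67: ✓ → 17
txn_id=68: ✗
amount_min = MIN(14, 11, 17) = 11
—
[fee_sum: type = 'fee' OR amount >= 2451]
txn_id=60: ✓ → 93
txn_id=61: ✓ → 14
txn_id=62: ✓ → 100
txn_id=63: ✓ → 83
txn_id=64: ✓ → 11
txn_id=65: ✗
txn_id=66: ✗
txn_id=67: ✓ → 17
txn_id=68: ✓ → 15
fee_sum = 93 + 14 + 100 + 83 + 11 + 17 + 15 = 333

eur_min=11, amount_min=11, fee_sum=333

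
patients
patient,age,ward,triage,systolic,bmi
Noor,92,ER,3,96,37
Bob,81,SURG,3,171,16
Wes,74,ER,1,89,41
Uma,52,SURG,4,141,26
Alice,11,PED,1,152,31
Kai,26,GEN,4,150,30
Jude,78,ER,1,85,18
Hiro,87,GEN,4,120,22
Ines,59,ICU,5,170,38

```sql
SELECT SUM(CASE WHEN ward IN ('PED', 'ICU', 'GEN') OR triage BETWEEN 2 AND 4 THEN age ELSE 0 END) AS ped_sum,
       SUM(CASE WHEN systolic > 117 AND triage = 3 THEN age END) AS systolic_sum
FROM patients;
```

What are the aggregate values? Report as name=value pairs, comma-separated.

[ped_sum: ward IN ('PED', 'ICU', 'GEN') OR triage BETWEEN 2 AND 4]
patient=Noor: ✓ → 92
patient=Bob: ✓ → 81
patient=Wes: ✗
patient=Uma: ✓ → 52
patient=Alice: ✓ → 11
patient=Kai: ✓ → 26
patient=Jude: ✗
patient=Hiro: ✓ → 87
patient=Ines: ✓ → 59
ped_sum = 92 + 81 + 52 + 11 + 26 + 87 + 59 = 408
—
[systolic_sum: systolic > 117 AND triage = 3]
patient=Noor: ✗
patient=Bob: ✓ → 81
patient=Wes: ✗
patient=Uma: ✗
patient=Alice: ✗
patient=Kai: ✗
patient=Jude: ✗
patient=Hiro: ✗
patient=Ines: ✗
systolic_sum = 81

ped_sum=408, systolic_sum=81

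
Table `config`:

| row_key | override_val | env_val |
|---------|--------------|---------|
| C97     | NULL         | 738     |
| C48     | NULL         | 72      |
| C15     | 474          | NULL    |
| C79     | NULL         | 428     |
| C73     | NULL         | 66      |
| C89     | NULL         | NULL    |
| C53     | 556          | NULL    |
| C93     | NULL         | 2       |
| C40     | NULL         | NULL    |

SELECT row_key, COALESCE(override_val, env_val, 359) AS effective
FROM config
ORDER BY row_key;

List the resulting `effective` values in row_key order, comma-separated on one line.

474, 359, 72, 556, 66, 428, 359, 2, 738

row_key=C15: override_val=474 → 474
row_key=C40: override_val=NULL, env_val=NULL, → literal 359 → 359
row_key=C48: override_val=NULL, env_val=72 → 72
row_key=C53: override_val=556 → 556
row_key=C73: override_val=NULL, env_val=66 → 66
row_key=C79: override_val=NULL, env_val=428 → 428
row_key=C89: override_val=NULL, env_val=NULL, → literal 359 → 359
row_key=C93: override_val=NULL, env_val=2 → 2
row_key=C97: override_val=NULL, env_val=738 → 738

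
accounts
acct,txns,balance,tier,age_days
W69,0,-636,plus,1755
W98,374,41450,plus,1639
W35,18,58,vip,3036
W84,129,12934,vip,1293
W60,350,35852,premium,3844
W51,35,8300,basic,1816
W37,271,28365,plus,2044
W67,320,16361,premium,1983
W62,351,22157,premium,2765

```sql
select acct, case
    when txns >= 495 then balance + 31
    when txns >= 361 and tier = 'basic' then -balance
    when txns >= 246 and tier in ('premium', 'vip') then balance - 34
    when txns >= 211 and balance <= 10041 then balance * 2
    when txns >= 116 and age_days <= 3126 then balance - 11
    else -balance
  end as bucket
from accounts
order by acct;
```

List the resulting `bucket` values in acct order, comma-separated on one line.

acct=W35: ELSE → -58
acct=W37: txns >= 116 and age_days <= 3126 → 28354
acct=W51: ELSE → -8300
acct=W60: txns >= 246 and tier in ('premium', 'vip') → 35818
acct=W62: txns >= 246 and tier in ('premium', 'vip') → 22123
acct=W67: txns >= 246 and tier in ('premium', 'vip') → 16327
acct=W69: ELSE → 636
acct=W84: txns >= 116 and age_days <= 3126 → 12923
acct=W98: txns >= 116 and age_days <= 3126 → 41439

-58, 28354, -8300, 35818, 22123, 16327, 636, 12923, 41439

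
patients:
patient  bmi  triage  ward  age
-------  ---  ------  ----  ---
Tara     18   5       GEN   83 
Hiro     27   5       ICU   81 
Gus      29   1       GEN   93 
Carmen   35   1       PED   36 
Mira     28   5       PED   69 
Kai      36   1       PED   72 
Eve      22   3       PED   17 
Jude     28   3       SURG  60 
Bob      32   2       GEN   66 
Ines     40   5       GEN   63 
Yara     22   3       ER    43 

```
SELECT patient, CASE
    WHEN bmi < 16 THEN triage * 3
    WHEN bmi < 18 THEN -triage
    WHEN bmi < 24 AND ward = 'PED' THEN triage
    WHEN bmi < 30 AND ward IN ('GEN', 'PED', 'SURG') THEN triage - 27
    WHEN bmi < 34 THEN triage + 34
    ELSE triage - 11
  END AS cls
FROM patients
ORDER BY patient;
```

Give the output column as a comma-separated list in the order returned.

patient=Bob: bmi < 34 → 36
patient=Carmen: ELSE → -10
patient=Eve: bmi < 24 AND ward = 'PED' → 3
patient=Gus: bmi < 30 AND ward IN ('GEN', 'PED', 'SURG') → -26
patient=Hiro: bmi < 34 → 39
patient=Ines: ELSE → -6
patient=Jude: bmi < 30 AND ward IN ('GEN', 'PED', 'SURG') → -24
patient=Kai: ELSE → -10
patient=Mira: bmi < 30 AND ward IN ('GEN', 'PED', 'SURG') → -22
patient=Tara: bmi < 30 AND ward IN ('GEN', 'PED', 'SURG') → -22
patient=Yara: bmi < 34 → 37

36, -10, 3, -26, 39, -6, -24, -10, -22, -22, 37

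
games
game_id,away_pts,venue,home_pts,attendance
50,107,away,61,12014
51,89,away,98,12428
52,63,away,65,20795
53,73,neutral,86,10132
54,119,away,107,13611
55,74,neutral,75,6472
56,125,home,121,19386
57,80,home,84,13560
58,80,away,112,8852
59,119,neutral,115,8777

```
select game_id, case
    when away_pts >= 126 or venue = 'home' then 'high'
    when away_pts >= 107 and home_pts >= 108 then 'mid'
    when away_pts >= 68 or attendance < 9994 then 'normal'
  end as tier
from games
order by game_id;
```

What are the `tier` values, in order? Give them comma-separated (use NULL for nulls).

normal, normal, NULL, normal, normal, normal, high, high, normal, mid

game_id=50: away_pts >= 68 or attendance < 9994 → normal
game_id=51: away_pts >= 68 or attendance < 9994 → normal
game_id=52: (no match → NULL) → NULL
game_id=53: away_pts >= 68 or attendance < 9994 → normal
game_id=54: away_pts >= 68 or attendance < 9994 → normal
game_id=55: away_pts >= 68 or attendance < 9994 → normal
game_id=56: away_pts >= 126 or venue = 'home' → high
game_id=57: away_pts >= 126 or venue = 'home' → high
game_id=58: away_pts >= 68 or attendance < 9994 → normal
game_id=59: away_pts >= 107 and home_pts >= 108 → mid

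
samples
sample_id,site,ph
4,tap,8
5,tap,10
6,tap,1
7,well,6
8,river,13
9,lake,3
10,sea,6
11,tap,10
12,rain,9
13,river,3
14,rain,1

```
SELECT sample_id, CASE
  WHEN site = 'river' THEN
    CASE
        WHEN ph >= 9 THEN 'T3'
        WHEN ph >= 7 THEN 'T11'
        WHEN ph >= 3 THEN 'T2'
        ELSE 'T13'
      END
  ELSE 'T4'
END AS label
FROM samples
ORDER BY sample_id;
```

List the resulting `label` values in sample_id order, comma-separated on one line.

sample_id=4: site='tap' → outer ELSE → T4
sample_id=5: site='tap' → outer ELSE → T4
sample_id=6: site='tap' → outer ELSE → T4
sample_id=7: site='well' → outer ELSE → T4
sample_id=8: site='river' → inner[ph >= 9] → T3
sample_id=9: site='lake' → outer ELSE → T4
sample_id=10: site='sea' → outer ELSE → T4
sample_id=11: site='tap' → outer ELSE → T4
sample_id=12: site='rain' → outer ELSE → T4
sample_id=13: site='river' → inner[ph >= 3] → T2
sample_id=14: site='rain' → outer ELSE → T4

T4, T4, T4, T4, T3, T4, T4, T4, T4, T2, T4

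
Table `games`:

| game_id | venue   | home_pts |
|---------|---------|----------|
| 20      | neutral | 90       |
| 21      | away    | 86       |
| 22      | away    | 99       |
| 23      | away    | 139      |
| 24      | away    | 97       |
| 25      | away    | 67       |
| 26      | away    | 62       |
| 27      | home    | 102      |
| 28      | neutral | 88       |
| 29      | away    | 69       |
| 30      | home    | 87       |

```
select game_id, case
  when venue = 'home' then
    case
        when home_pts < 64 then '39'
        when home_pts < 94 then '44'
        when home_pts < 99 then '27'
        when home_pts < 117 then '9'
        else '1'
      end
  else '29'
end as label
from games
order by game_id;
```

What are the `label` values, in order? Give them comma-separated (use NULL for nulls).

game_id=20: venue='neutral' → outer ELSE → 29
game_id=21: venue='away' → outer ELSE → 29
game_id=22: venue='away' → outer ELSE → 29
game_id=23: venue='away' → outer ELSE → 29
game_id=24: venue='away' → outer ELSE → 29
game_id=25: venue='away' → outer ELSE → 29
game_id=26: venue='away' → outer ELSE → 29
game_id=27: venue='home' → inner[home_pts < 117] → 9
game_id=28: venue='neutral' → outer ELSE → 29
game_id=29: venue='away' → outer ELSE → 29
game_id=30: venue='home' → inner[home_pts < 94] → 44

29, 29, 29, 29, 29, 29, 29, 9, 29, 29, 44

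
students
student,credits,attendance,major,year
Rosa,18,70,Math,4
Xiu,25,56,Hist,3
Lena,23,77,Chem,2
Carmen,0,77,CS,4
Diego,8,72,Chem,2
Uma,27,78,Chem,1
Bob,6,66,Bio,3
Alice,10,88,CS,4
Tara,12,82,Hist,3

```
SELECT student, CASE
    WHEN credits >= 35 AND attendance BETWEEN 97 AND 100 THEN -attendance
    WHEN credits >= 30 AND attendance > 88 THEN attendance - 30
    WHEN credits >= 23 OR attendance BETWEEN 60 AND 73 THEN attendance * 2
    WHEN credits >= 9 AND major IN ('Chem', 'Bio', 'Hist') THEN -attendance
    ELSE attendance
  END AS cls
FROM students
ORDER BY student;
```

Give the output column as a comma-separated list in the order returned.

student=Alice: ELSE → 88
student=Bob: credits >= 23 OR attendance BETWEEN 60 AND 73 → 132
student=Carmen: ELSE → 77
student=Diego: credits >= 23 OR attendance BETWEEN 60 AND 73 → 144
student=Lena: credits >= 23 OR attendance BETWEEN 60 AND 73 → 154
student=Rosa: credits >= 23 OR attendance BETWEEN 60 AND 73 → 140
student=Tara: credits >= 9 AND major IN ('Chem', 'Bio', 'Hist') → -82
student=Uma: credits >= 23 OR attendance BETWEEN 60 AND 73 → 156
student=Xiu: credits >= 23 OR attendance BETWEEN 60 AND 73 → 112

88, 132, 77, 144, 154, 140, -82, 156, 112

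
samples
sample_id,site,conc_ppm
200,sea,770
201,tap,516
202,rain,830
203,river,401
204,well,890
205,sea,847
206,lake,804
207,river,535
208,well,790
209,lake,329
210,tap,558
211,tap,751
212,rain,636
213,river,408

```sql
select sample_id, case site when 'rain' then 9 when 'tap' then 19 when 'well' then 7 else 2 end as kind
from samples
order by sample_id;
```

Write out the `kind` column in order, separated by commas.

sample_id=200: ELSE → 2
sample_id=201: site='tap' → 19
sample_id=202: site='rain' → 9
sample_id=203: ELSE → 2
sample_id=204: site='well' → 7
sample_id=205: ELSE → 2
sample_id=206: ELSE → 2
sample_id=207: ELSE → 2
sample_id=208: site='well' → 7
sample_id=209: ELSE → 2
sample_id=210: site='tap' → 19
sample_id=211: site='tap' → 19
sample_id=212: site='rain' → 9
sample_id=213: ELSE → 2

2, 19, 9, 2, 7, 2, 2, 2, 7, 2, 19, 19, 9, 2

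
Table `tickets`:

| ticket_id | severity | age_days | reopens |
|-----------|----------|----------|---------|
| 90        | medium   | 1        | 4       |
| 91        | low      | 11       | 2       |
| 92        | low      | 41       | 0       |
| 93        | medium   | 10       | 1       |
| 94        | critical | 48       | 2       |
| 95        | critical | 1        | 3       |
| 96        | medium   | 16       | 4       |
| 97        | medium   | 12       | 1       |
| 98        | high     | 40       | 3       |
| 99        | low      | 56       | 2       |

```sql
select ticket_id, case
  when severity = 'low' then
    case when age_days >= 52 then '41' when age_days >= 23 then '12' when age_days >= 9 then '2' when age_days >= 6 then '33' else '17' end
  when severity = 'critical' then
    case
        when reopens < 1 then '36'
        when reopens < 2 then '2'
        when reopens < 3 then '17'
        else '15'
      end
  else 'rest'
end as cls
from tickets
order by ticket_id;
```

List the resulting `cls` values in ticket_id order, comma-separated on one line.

rest, 2, 12, rest, 17, 15, rest, rest, rest, 41

ticket_id=90: severity='medium' → outer ELSE → rest
ticket_id=91: severity='low' → inner[age_days >= 9] → 2
ticket_id=92: severity='low' → inner[age_days >= 23] → 12
ticket_id=93: severity='medium' → outer ELSE → rest
ticket_id=94: severity='critical' → inner[reopens < 3] → 17
ticket_id=95: severity='critical' → inner[ELSE] → 15
ticket_id=96: severity='medium' → outer ELSE → rest
ticket_id=97: severity='medium' → outer ELSE → rest
ticket_id=98: severity='high' → outer ELSE → rest
ticket_id=99: severity='low' → inner[age_days >= 52] → 41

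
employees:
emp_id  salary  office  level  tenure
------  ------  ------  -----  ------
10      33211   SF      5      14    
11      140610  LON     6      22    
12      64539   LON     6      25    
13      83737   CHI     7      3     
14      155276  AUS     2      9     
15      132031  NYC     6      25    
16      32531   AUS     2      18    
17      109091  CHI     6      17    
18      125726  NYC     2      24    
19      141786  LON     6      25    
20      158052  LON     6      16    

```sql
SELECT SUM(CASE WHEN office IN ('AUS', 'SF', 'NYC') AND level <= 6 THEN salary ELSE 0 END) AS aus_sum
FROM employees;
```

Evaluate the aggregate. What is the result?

emp_id=10: ✓ → 33211
emp_id=11: ✗
emp_id=12: ✗
emp_id=13: ✗
emp_id=14: ✓ → 155276
emp_id=15: ✓ → 132031
emp_id=16: ✓ → 32531
emp_id=17: ✗
emp_id=18: ✓ → 125726
emp_id=19: ✗
emp_id=20: ✗
aus_sum = 33211 + 155276 + 132031 + 32531 + 125726 = 478775

478775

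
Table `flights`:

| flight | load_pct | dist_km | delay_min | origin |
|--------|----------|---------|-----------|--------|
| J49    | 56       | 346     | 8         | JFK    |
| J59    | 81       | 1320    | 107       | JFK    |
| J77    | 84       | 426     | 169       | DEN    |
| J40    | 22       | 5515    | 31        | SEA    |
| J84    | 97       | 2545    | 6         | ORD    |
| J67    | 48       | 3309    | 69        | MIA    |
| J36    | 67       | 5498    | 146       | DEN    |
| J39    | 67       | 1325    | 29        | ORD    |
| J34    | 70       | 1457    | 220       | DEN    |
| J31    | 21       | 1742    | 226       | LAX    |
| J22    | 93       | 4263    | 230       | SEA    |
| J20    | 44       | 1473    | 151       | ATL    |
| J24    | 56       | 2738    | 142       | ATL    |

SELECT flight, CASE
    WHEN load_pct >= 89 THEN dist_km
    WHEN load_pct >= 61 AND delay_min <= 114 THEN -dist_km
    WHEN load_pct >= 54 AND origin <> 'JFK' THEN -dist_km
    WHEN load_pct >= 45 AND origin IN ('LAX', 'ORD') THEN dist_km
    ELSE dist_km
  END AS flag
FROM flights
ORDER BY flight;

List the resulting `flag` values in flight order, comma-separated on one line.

1473, 4263, -2738, 1742, -1457, -5498, -1325, 5515, 346, -1320, 3309, -426, 2545

flight=J20: ELSE → 1473
flight=J22: load_pct >= 89 → 4263
flight=J24: load_pct >= 54 AND origin <> 'JFK' → -2738
flight=J31: ELSE → 1742
flight=J34: load_pct >= 54 AND origin <> 'JFK' → -1457
flight=J36: load_pct >= 54 AND origin <> 'JFK' → -5498
flight=J39: load_pct >= 61 AND delay_min <= 114 → -1325
flight=J40: ELSE → 5515
flight=J49: ELSE → 346
flight=J59: load_pct >= 61 AND delay_min <= 114 → -1320
flight=J67: ELSE → 3309
flight=J77: load_pct >= 54 AND origin <> 'JFK' → -426
flight=J84: load_pct >= 89 → 2545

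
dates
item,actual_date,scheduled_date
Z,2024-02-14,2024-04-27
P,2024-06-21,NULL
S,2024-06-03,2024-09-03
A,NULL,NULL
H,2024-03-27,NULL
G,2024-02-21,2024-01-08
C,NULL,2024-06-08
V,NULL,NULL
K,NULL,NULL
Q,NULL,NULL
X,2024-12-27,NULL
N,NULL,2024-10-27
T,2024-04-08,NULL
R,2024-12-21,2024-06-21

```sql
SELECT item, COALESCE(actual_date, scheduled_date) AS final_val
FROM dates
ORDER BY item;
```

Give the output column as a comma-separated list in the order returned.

item=A: actual_date=NULL, scheduled_date=NULL (all NULL) → NULL
item=C: actual_date=NULL, scheduled_date=2024-06-08 → 2024-06-08
item=G: actual_date=2024-02-21 → 2024-02-21
item=H: actual_date=2024-03-27 → 2024-03-27
item=K: actual_date=NULL, scheduled_date=NULL (all NULL) → NULL
item=N: actual_date=NULL, scheduled_date=2024-10-27 → 2024-10-27
item=P: actual_date=2024-06-21 → 2024-06-21
item=Q: actual_date=NULL, scheduled_date=NULL (all NULL) → NULL
item=R: actual_date=2024-12-21 → 2024-12-21
item=S: actual_date=2024-06-03 → 2024-06-03
item=T: actual_date=2024-04-08 → 2024-04-08
item=V: actual_date=NULL, scheduled_date=NULL (all NULL) → NULL
item=X: actual_date=2024-12-27 → 2024-12-27
item=Z: actual_date=2024-02-14 → 2024-02-14

NULL, 2024-06-08, 2024-02-21, 2024-03-27, NULL, 2024-10-27, 2024-06-21, NULL, 2024-12-21, 2024-06-03, 2024-04-08, NULL, 2024-12-27, 2024-02-14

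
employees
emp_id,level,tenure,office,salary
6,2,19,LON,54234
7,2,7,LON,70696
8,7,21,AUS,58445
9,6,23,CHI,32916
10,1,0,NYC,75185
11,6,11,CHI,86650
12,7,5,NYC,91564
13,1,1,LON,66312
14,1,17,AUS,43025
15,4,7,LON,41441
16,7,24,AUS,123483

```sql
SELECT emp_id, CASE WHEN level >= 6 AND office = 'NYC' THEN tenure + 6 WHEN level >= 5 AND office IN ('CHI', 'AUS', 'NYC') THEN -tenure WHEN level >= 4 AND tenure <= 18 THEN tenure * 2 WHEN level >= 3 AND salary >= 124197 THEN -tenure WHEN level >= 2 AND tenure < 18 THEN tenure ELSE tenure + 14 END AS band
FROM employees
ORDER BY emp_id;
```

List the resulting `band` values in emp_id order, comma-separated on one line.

emp_id=6: ELSE → 33
emp_id=7: level >= 2 AND tenure < 18 → 7
emp_id=8: level >= 5 AND office IN ('CHI', 'AUS', 'NYC') → -21
emp_id=9: level >= 5 AND office IN ('CHI', 'AUS', 'NYC') → -23
emp_id=10: ELSE → 14
emp_id=11: level >= 5 AND office IN ('CHI', 'AUS', 'NYC') → -11
emp_id=12: level >= 6 AND office = 'NYC' → 11
emp_id=13: ELSE → 15
emp_id=14: ELSE → 31
emp_id=15: level >= 4 AND tenure <= 18 → 14
emp_id=16: level >= 5 AND office IN ('CHI', 'AUS', 'NYC') → -24

33, 7, -21, -23, 14, -11, 11, 15, 31, 14, -24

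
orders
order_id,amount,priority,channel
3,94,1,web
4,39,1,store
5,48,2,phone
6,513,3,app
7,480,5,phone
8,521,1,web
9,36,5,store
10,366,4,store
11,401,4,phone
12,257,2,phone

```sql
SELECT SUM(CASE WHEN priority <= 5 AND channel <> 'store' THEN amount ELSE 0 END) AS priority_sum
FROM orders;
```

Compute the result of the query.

2314

order_id=3: ✓ → 94
order_id=4: ✗
order_id=5: ✓ → 48
order_id=6: ✓ → 513
order_id=7: ✓ → 480
order_id=8: ✓ → 521
order_id=9: ✗
order_id=10: ✗
order_id=11: ✓ → 401
order_id=12: ✓ → 257
priority_sum = 94 + 48 + 513 + 480 + 521 + 401 + 257 = 2314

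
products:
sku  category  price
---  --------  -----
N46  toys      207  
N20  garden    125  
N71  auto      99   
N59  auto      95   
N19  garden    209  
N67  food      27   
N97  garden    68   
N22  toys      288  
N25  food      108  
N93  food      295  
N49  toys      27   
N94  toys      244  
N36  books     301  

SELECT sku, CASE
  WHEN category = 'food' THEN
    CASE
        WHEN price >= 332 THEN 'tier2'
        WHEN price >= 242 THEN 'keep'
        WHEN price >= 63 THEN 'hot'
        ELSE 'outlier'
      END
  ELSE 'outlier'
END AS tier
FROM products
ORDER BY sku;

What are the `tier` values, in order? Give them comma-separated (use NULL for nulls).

sku=N19: category='garden' → outer ELSE → outlier
sku=N20: category='garden' → outer ELSE → outlier
sku=N22: category='toys' → outer ELSE → outlier
sku=N25: category='food' → inner[price >= 63] → hot
sku=N36: category='books' → outer ELSE → outlier
sku=N46: category='toys' → outer ELSE → outlier
sku=N49: category='toys' → outer ELSE → outlier
sku=N59: category='auto' → outer ELSE → outlier
sku=N67: category='food' → inner[ELSE] → outlier
sku=N71: category='auto' → outer ELSE → outlier
sku=N93: category='food' → inner[price >= 242] → keep
sku=N94: category='toys' → outer ELSE → outlier
sku=N97: category='garden' → outer ELSE → outlier

outlier, outlier, outlier, hot, outlier, outlier, outlier, outlier, outlier, outlier, keep, outlier, outlier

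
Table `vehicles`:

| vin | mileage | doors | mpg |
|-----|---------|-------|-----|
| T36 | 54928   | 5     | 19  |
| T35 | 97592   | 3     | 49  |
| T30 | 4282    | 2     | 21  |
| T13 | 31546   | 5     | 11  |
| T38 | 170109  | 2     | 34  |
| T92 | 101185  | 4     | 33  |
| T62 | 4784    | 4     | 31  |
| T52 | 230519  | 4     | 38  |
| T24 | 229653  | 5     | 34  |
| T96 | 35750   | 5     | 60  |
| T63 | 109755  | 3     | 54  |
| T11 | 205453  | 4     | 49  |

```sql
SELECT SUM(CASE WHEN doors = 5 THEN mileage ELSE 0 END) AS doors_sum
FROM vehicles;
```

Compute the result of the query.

vin=T36: ✓ → 54928
vin=T35: ✗
vin=T30: ✗
vin=T13: ✓ → 31546
vin=T38: ✗
vin=T92: ✗
vin=T62: ✗
vin=T52: ✗
vin=T24: ✓ → 229653
vin=T96: ✓ → 35750
vin=T63: ✗
vin=T11: ✗
doors_sum = 54928 + 31546 + 229653 + 35750 = 351877

351877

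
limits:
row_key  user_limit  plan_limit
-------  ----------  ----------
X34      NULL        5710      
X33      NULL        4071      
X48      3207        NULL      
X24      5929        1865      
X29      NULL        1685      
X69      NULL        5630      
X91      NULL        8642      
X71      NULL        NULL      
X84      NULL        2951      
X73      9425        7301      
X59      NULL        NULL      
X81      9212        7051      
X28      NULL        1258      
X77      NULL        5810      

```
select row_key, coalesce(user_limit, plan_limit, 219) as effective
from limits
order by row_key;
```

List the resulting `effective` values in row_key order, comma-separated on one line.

5929, 1258, 1685, 4071, 5710, 3207, 219, 5630, 219, 9425, 5810, 9212, 2951, 8642

row_key=X24: user_limit=5929 → 5929
row_key=X28: user_limit=NULL, plan_limit=1258 → 1258
row_key=X29: user_limit=NULL, plan_limit=1685 → 1685
row_key=X33: user_limit=NULL, plan_limit=4071 → 4071
row_key=X34: user_limit=NULL, plan_limit=5710 → 5710
row_key=X48: user_limit=3207 → 3207
row_key=X59: user_limit=NULL, plan_limit=NULL, → literal 219 → 219
row_key=X69: user_limit=NULL, plan_limit=5630 → 5630
row_key=X71: user_limit=NULL, plan_limit=NULL, → literal 219 → 219
row_key=X73: user_limit=9425 → 9425
row_key=X77: user_limit=NULL, plan_limit=5810 → 5810
row_key=X81: user_limit=9212 → 9212
row_key=X84: user_limit=NULL, plan_limit=2951 → 2951
row_key=X91: user_limit=NULL, plan_limit=8642 → 8642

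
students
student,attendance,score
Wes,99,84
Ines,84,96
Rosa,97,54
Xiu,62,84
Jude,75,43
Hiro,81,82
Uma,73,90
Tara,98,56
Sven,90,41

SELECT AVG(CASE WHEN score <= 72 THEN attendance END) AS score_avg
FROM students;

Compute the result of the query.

student=Wes: ✗
student=Ines: ✗
student=Rosa: ✓ → 97
student=Xiu: ✗
student=Jude: ✓ → 75
student=Hiro: ✗
student=Uma: ✗
student=Tara: ✓ → 98
student=Sven: ✓ → 90
score_avg = (97 + 75 + 98 + 90) / 4 = 90

90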